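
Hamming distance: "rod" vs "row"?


Comparing character by character (same length = 3):
  Pos 0: 'r' vs 'r' =
  Pos 1: 'o' vs 'o' =
  Pos 2: 'd' vs 'w' !=
Hamming distance = 1


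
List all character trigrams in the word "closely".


Word: "closely" (length 7)
Number of trigrams = 7 - 3 + 1 = 5
  Position 0: "clo"
  Position 1: "los"
  Position 2: "ose"
  Position 3: "sel"
  Position 4: "ely"
Trigrams = "clo", "los", "ose", "sel", "ely"


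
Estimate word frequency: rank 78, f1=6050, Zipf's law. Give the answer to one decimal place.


Zipf's law: f(r) = f(1) / r
f(1) = 6050
f(78) = 6050 / 78
= 77.6 occurrences


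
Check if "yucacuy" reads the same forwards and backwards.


Word: "yucacuy"
Reversed: "yucacuy"
Forward == Backward? yucacuy == yucacuy
Palindrome = Yes


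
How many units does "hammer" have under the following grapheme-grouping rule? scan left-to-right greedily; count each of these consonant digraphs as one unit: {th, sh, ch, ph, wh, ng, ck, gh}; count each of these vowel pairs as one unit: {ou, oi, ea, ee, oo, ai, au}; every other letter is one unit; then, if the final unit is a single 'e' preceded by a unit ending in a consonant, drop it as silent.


Word: "hammer" (6 letters)
Left-to-right scan:
  [1] 'h' (letter)
  [2] 'a' (letter)
  [3] 'm' (letter)
  [4] 'm' (letter)
  [5] 'e' (letter)
  [6] 'r' (letter)
Units from scan: 6
Sound units = 6 units


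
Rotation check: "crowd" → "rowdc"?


Word: "crowd", Candidate: "rowdc"
Method: check if candidate is substring of word+word
"crowdcrowd" contains "rowdc"? Yes
Is rotation = Yes


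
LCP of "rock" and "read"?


Word 1: "rock"
Word 2: "read"
Comparing from start:
  Pos 0: 'r' == 'r'
  Pos 1: 'o' != 'e' (stop)
LCP = "r" (length 1)


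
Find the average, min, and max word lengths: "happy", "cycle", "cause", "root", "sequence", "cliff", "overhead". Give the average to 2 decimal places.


Lengths: "happy"=5, "cycle"=5, "cause"=5, "root"=4, "sequence"=8, "cliff"=5, "overhead"=8
Sum = 40, Count = 7
Average = 40/7 = 5.71
= avg=5.71, min=4, max=8


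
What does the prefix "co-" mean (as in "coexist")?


Prefix: co-
Example: coexist (co- + exist)
Meaning = together


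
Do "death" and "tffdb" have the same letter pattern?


Pattern of "death": [0, 1, 2, 3, 4]
Pattern of "tffdb": [0, 1, 1, 2, 3]
Patterns do not match
Same pattern = No


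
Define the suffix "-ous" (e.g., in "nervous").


Suffix: -ous
Example: nervous (nerve + -ous, with a spelling change)
Meaning = having quality of


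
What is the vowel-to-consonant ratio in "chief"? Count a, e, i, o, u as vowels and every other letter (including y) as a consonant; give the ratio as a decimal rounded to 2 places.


Word: "chief"
Vowels (a,e,i,o,u): 2
Consonants: 3
Ratio = 2/3
= 0.67


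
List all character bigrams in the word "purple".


Word: "purple" (length 6)
Number of bigrams = 6 - 2 + 1 = 5
  Position 0: "pu"
  Position 1: "ur"
  Position 2: "rp"
  Position 3: "pl"
  Position 4: "le"
Bigrams = "pu", "ur", "rp", "pl", "le"


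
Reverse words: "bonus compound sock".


Original: "bonus compound sock"
Words (1..n): bonus | compound | sock
Reversed (n..1): sock | compound | bonus
Result = "sock compound bonus"


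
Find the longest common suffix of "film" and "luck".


Word 1: "film"
Word 2: "luck"
Comparing from end:
  Pos -1: 'm' != 'k' (stop)
LCS = "" (length 0)


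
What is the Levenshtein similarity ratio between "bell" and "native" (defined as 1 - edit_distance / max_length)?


Word 1: "bell" (length 4)
Word 2: "native" (length 6)
One optimal edit sequence:
  1. insert 'n'  (+1)
  2. insert 'a'  (+1)
  3. substitute 'b' -> 't'  (+1)
  4. substitute 'e' -> 'i'  (+1)
  5. substitute 'l' -> 'v'  (+1)
  6. substitute 'l' -> 'e'  (+1)
Edit distance = 6
Max length = max(4, 6) = 6
Similarity = 1 - 6/6
= 0.0000


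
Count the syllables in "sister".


Word: "sister"
Syllable breakdown: sis · ter
Counting: 2 parts
= 2 syllables


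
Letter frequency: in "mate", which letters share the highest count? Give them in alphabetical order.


Word: "mate"
Letter counts:
  'a': 1
  'e': 1
  'm': 1
  't': 1
Maximum count = 1
Most frequent = 'a', 'e', 'm', 't' (1 time each)


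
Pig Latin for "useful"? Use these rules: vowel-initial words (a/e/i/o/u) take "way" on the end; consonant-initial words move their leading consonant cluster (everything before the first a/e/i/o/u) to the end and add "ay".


Word: "useful"
Starts with vowel → add 'way'
Pig Latin = "usefulway"


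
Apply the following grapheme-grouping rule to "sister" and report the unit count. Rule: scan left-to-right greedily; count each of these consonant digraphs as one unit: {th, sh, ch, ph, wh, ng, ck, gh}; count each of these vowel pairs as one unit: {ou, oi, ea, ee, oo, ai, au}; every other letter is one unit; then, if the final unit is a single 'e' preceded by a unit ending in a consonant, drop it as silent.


Word: "sister" (6 letters)
Left-to-right scan:
  1. 's' (letter)
  2. 'i' (letter)
  3. 's' (letter)
  4. 't' (letter)
  5. 'e' (letter)
  6. 'r' (letter)
Units from scan: 6
Sound units = 6 units


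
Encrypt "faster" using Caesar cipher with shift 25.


Word: "faster"
Shift: 25
Each letter → (letter + shift) mod 26:
  'f' (5) + 25 = 4 → 'e'
  'a' (0) + 25 = 25 → 'z'
  's' (18) + 25 = 17 → 'r'
  't' (19) + 25 = 18 → 's'
  'e' (4) + 25 = 3 → 'd'
  'r' (17) + 25 = 16 → 'q'
Result = "ezrsdq"


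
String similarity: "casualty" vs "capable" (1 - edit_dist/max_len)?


Word 1: "casualty" (length 8)
Word 2: "capable" (length 7)
One optimal edit sequence:
  1. keep 'c'
  2. keep 'a'
  3. delete 's'  (+1)
  4. substitute 'u' -> 'p'  (+1)
  5. keep 'a'
  6. substitute 'l' -> 'b'  (+1)
  7. substitute 't' -> 'l'  (+1)
  8. substitute 'y' -> 'e'  (+1)
Edit distance = 5
Max length = max(8, 7) = 8
Similarity = 1 - 5/8
= 0.3750


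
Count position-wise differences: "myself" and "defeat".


Comparing character by character (same length = 6):
  Pos 0: 'm' vs 'd' !=
  Pos 1: 'y' vs 'e' !=
  Pos 2: 's' vs 'f' !=
  Pos 3: 'e' vs 'e' =
  Pos 4: 'l' vs 'a' !=
  Pos 5: 'f' vs 't' !=
Hamming distance = 5


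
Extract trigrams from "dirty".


Word: "dirty" (length 5)
Number of trigrams = 5 - 3 + 1 = 3
  Position 0: "dir"
  Position 1: "irt"
  Position 2: "rty"
Trigrams = "dir", "irt", "rty"


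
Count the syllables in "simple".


Word: "simple"
Syllable breakdown: sim-ple
Counting: 2 parts
= 2 syllables


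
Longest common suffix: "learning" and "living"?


Word 1: "learning"
Word 2: "living"
Comparing from end:
  Pos -1: 'g' == 'g'
  Pos -2: 'n' == 'n'
  Pos -3: 'i' == 'i'
  Pos -4: 'n' != 'v' (stop)
LCS = "ing" (length 3)


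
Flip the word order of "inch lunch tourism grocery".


Original: "inch lunch tourism grocery"
Words (1..n): inch | lunch | tourism | grocery
Reversed (n..1): grocery | tourism | lunch | inch
Result = "grocery tourism lunch inch"


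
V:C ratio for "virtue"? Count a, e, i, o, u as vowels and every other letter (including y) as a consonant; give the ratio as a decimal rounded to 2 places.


Word: "virtue"
Vowels (a,e,i,o,u): 3
Consonants: 3
Ratio = 3/3
= 1.00


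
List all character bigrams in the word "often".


Word: "often" (length 5)
Number of bigrams = 5 - 2 + 1 = 4
  Position 0: "of"
  Position 1: "ft"
  Position 2: "te"
  Position 3: "en"
Bigrams = "of", "ft", "te", "en"


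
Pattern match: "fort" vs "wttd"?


Pattern of "fort": [0, 1, 2, 3]
Pattern of "wttd": [0, 1, 1, 2]
Patterns do not match
Same pattern = No


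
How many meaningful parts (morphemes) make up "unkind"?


Word: "unkind"
Morphemes: un- | kind
Each morpheme carries meaning
= 2 morphemes


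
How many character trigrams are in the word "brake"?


Word: "brake" (length 5)
Number of 3-grams = length - 3 + 1 = 5 - 3 + 1
= 3


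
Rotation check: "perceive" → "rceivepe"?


Word: "perceive", Candidate: "rceivepe"
Method: check if candidate is substring of word+word
"perceiveperceive" contains "rceivepe"? Yes
Is rotation = Yes


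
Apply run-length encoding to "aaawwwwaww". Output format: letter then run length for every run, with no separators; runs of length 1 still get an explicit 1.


String: "aaawwwwaww"
Scanning for consecutive runs:
  'a' x 3
  'w' x 4
  'a' x 1
  'w' x 2
RLE = "a3w4a1w2"


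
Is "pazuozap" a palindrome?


Word: "pazuozap"
Reversed: "pazouzap"
Forward == Backward? pazuozap != pazouzap
Palindrome = No


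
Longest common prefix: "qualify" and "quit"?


Word 1: "qualify"
Word 2: "quit"
Comparing from start:
  Pos 0: 'q' == 'q'
  Pos 1: 'u' == 'u'
  Pos 2: 'a' != 'i' (stop)
LCP = "qu" (length 2)


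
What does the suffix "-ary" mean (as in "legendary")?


Suffix: -ary
Example: legendary = legend + -ary
Meaning = relating to


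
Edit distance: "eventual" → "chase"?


Word 1: "eventual" (length 8)
Word 2: "chase" (length 5)
One optimal edit sequence (insert/delete/substitute each cost 1):
  1. delete 'e'  (+1)
  2. delete 'v'  (+1)
  3. delete 'e'  (+1)
  4. substitute 'n' -> 'c'  (+1)
  5. substitute 't' -> 'h'  (+1)
  6. substitute 'u' -> 'a'  (+1)
  7. substitute 'a' -> 's'  (+1)
  8. substitute 'l' -> 'e'  (+1)
Total edit operations: 8
Edit distance = 8


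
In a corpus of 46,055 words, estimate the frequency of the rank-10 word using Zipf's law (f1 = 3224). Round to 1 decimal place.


Zipf's law: f(r) = f(1) / r
f(1) = 3224
f(10) = 3224 / 10
= 322.4 occurrences


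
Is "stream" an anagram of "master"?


Word 1: "master" → sorted: aemrst
Word 2: "stream" → sorted: aemrst
Same letters? aemrst == aemrst
Anagram = Yes


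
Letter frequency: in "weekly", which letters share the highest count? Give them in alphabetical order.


Word: "weekly"
Letter counts:
  'e': 2
  'k': 1
  'l': 1
  'w': 1
  'y': 1
Maximum count = 2
Most frequent = 'e' (2 times each)


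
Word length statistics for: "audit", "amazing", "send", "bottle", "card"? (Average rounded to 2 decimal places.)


Lengths: "audit"=5, "amazing"=7, "send"=4, "bottle"=6, "card"=4
Sum = 26, Count = 5
Average = 26/5 = 5.20
= avg=5.20, min=4, max=7


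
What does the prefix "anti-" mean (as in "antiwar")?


Prefix: anti-
As in: antiwar -> anti- + war
Meaning = against


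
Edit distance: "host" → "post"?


Word 1: "host" (length 4)
Word 2: "post" (length 4)
One optimal edit sequence (insert/delete/substitute each cost 1):
  1. substitute 'h' -> 'p'  (+1)
  2. keep 'o'
  3. keep 's'
  4. keep 't'
Total edit operations: 1
Edit distance = 1


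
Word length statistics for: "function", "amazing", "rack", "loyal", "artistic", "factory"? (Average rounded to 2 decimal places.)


Lengths: "function"=8, "amazing"=7, "rack"=4, "loyal"=5, "artistic"=8, "factory"=7
Sum = 39, Count = 6
Average = 39/6 = 6.50
= avg=6.50, min=4, max=8


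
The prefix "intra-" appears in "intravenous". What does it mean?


Prefix: intra-
Example: intravenous (intra- + venous)
Meaning = within


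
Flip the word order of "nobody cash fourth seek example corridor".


Original: "nobody cash fourth seek example corridor"
Words (1..n): nobody | cash | fourth | seek | example | corridor
Reversed (n..1): corridor | example | seek | fourth | cash | nobody
Result = "corridor example seek fourth cash nobody"


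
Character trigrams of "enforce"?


Word: "enforce" (length 7)
Number of trigrams = 7 - 3 + 1 = 5
  Position 0: "enf"
  Position 1: "nfo"
  Position 2: "for"
  Position 3: "orc"
  Position 4: "rce"
Trigrams = "enf", "nfo", "for", "orc", "rce"


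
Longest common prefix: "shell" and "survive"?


Word 1: "shell"
Word 2: "survive"
Comparing from start:
  Pos 0: 's' == 's'
  Pos 1: 'h' != 'u' (stop)
LCP = "s" (length 1)


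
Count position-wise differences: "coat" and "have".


Comparing character by character (same length = 4):
  Pos 0: 'c' vs 'h' !=
  Pos 1: 'o' vs 'a' !=
  Pos 2: 'a' vs 'v' !=
  Pos 3: 't' vs 'e' !=
Hamming distance = 4


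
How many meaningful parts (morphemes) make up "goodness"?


Word: "goodness"
Morphemes: good | -ness
Each morpheme carries meaning
= 2 morphemes


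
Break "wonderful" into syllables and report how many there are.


Word: "wonderful"
Syllable breakdown: won-der-ful
Counting: 3 parts
= 3 syllables


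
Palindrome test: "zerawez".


Word: "zerawez"
Reversed: "zewarez"
Forward == Backward? zerawez != zewarez
Palindrome = No


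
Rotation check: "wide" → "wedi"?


Word: "wide", Candidate: "wedi"
Method: check if candidate is substring of word+word
"widewide" contains "wedi"? No
Is rotation = No


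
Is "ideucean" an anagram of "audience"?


Word 1: "audience" → sorted: acdeeinu
Word 2: "ideucean" → sorted: acdeeinu
Same letters? acdeeinu == acdeeinu
Anagram = Yes


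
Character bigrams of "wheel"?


Word: "wheel" (length 5)
Number of bigrams = 5 - 2 + 1 = 4
  Position 0: "wh"
  Position 1: "he"
  Position 2: "ee"
  Position 3: "el"
Bigrams = "wh", "he", "ee", "el"


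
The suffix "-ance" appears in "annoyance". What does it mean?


Suffix: -ance
Example: annoyance (annoy + -ance)
Meaning = state of


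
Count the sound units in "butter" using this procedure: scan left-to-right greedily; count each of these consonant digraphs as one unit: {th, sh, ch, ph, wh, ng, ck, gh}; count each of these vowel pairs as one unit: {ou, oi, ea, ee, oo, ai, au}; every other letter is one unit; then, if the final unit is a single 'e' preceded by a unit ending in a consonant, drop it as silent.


Word: "butter" (6 letters)
Left-to-right scan:
  (1) 'b' (letter)
  (2) 'u' (letter)
  (3) 't' (letter)
  (4) 't' (letter)
  (5) 'e' (letter)
  (6) 'r' (letter)
Units from scan: 6
Sound units = 6 units


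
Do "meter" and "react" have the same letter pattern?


Pattern of "meter": [0, 1, 2, 1, 3]
Pattern of "react": [0, 1, 2, 3, 4]
Patterns do not match
Same pattern = No


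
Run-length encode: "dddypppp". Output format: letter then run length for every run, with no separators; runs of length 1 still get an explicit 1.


String: "dddypppp"
Scanning for consecutive runs:
  'd' x 3
  'y' x 1
  'p' x 4
RLE = "d3y1p4"


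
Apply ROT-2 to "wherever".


Word: "wherever"
Shift: 2
Each letter → (letter + shift) mod 26:
  'w' (22) + 2 = 24 → 'y'
  'h' (7) + 2 = 9 → 'j'
  'e' (4) + 2 = 6 → 'g'
  'r' (17) + 2 = 19 → 't'
  'e' (4) + 2 = 6 → 'g'
  'v' (21) + 2 = 23 → 'x'
  'e' (4) + 2 = 6 → 'g'
  'r' (17) + 2 = 19 → 't'
Result = "yjgtgxgt"


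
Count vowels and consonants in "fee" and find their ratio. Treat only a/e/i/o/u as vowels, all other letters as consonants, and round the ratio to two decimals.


Word: "fee"
Vowels (a,e,i,o,u): 2
Consonants: 1
Ratio = 2/1
= 2.00


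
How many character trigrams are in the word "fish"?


Word: "fish" (length 4)
Number of 3-grams = length - 3 + 1 = 4 - 3 + 1
= 2


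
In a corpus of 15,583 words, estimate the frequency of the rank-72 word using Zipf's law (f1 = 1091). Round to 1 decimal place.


Zipf's law: f(r) = f(1) / r
f(1) = 1091
f(72) = 1091 / 72
= 15.2 occurrences


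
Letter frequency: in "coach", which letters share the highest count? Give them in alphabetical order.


Word: "coach"
Letter counts:
  'a': 1
  'c': 2
  'h': 1
  'o': 1
Maximum count = 2
Most frequent = 'c' (2 times each)


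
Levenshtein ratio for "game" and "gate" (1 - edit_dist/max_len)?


Word 1: "game" (length 4)
Word 2: "gate" (length 4)
One optimal edit sequence:
  1. keep 'g'
  2. keep 'a'
  3. substitute 'm' -> 't'  (+1)
  4. keep 'e'
Edit distance = 1
Max length = max(4, 4) = 4
Similarity = 1 - 1/4
= 0.7500


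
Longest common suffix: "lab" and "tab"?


Word 1: "lab"
Word 2: "tab"
Comparing from end:
  Pos -1: 'b' == 'b'
  Pos -2: 'a' == 'a'
  Pos -3: 'l' != 't' (stop)
LCS = "ab" (length 2)


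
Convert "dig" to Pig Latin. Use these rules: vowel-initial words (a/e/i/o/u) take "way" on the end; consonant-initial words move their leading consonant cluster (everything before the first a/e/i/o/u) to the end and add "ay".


Word: "dig"
Starts with consonant(s) → move to end, add 'ay'
Consonant cluster: "d"
Pig Latin = "igday"


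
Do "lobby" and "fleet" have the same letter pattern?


Pattern of "lobby": [0, 1, 2, 2, 3]
Pattern of "fleet": [0, 1, 2, 2, 3]
Patterns match
Same pattern = Yes


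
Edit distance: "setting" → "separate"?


Word 1: "setting" (length 7)
Word 2: "separate" (length 8)
One optimal edit sequence (insert/delete/substitute each cost 1):
  1. keep 's'
  2. keep 'e'
  3. insert 'p'  (+1)
  4. substitute 't' -> 'a'  (+1)
  5. substitute 't' -> 'r'  (+1)
  6. substitute 'i' -> 'a'  (+1)
  7. substitute 'n' -> 't'  (+1)
  8. substitute 'g' -> 'e'  (+1)
Total edit operations: 6
Edit distance = 6


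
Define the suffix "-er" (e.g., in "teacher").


Suffix: -er
As in: teacher -> teach + -er
Meaning = one who / more


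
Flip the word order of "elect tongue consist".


Original: "elect tongue consist"
Words (1..n): elect | tongue | consist
Reversed (n..1): consist | tongue | elect
Result = "consist tongue elect"


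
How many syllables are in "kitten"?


Word: "kitten"
Syllable breakdown: kit | ten
Counting: 2 parts
= 2 syllables


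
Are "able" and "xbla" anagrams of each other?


Word 1: "able" → sorted: abel
Word 2: "xbla" → sorted: ablx
Same letters? abel != ablx
Anagram = No


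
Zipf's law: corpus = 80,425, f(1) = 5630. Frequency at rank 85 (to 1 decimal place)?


Zipf's law: f(r) = f(1) / r
f(1) = 5630
f(85) = 5630 / 85
= 66.2 occurrences


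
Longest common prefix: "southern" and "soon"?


Word 1: "southern"
Word 2: "soon"
Comparing from start:
  Pos 0: 's' == 's'
  Pos 1: 'o' == 'o'
  Pos 2: 'u' != 'o' (stop)
LCP = "so" (length 2)


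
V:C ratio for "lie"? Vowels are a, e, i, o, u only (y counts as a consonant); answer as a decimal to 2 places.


Word: "lie"
Vowels (a,e,i,o,u): 2
Consonants: 1
Ratio = 2/1
= 2.00


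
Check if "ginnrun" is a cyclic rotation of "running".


Word: "running", Candidate: "ginnrun"
Method: check if candidate is substring of word+word
"runningrunning" contains "ginnrun"? No
Is rotation = No


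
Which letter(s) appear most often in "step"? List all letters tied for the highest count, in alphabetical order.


Word: "step"
Letter counts:
  'e': 1
  'p': 1
  's': 1
  't': 1
Maximum count = 1
Most frequent = 'e', 'p', 's', 't' (1 time each)


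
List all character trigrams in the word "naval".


Word: "naval" (length 5)
Number of trigrams = 5 - 3 + 1 = 3
  Position 0: "nav"
  Position 1: "ava"
  Position 2: "val"
Trigrams = "nav", "ava", "val"


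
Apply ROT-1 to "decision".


Word: "decision"
Shift: 1
Each letter → (letter + shift) mod 26:
  'd' (3) + 1 = 4 → 'e'
  'e' (4) + 1 = 5 → 'f'
  'c' (2) + 1 = 3 → 'd'
  'i' (8) + 1 = 9 → 'j'
  's' (18) + 1 = 19 → 't'
  'i' (8) + 1 = 9 → 'j'
  'o' (14) + 1 = 15 → 'p'
  'n' (13) + 1 = 14 → 'o'
Result = "efdjtjpo"


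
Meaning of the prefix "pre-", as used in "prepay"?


Prefix: pre-
Example: prepay = pre- + pay
Meaning = before


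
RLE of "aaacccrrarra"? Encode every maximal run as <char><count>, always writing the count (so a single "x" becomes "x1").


String: "aaacccrrarra"
Scanning for consecutive runs:
  'a' x 3
  'c' x 3
  'r' x 2
  'a' x 1
  'r' x 2
  'a' x 1
RLE = "a3c3r2a1r2a1"


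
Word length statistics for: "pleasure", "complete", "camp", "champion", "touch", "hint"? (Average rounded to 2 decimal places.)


Lengths: "pleasure"=8, "complete"=8, "camp"=4, "champion"=8, "touch"=5, "hint"=4
Sum = 37, Count = 6
Average = 37/6 = 6.17
= avg=6.17, min=4, max=8


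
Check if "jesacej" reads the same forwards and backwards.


Word: "jesacej"
Reversed: "jecasej"
Forward == Backward? jesacej != jecasej
Palindrome = No


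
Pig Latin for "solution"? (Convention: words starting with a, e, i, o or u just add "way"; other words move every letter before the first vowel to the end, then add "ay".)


Word: "solution"
Starts with consonant(s) → move to end, add 'ay'
Consonant cluster: "s"
Pig Latin = "olutionsay"


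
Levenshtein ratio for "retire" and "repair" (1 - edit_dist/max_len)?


Word 1: "retire" (length 6)
Word 2: "repair" (length 6)
One optimal edit sequence:
  1. keep 'r'
  2. keep 'e'
  3. insert 'p'  (+1)
  4. substitute 't' -> 'a'  (+1)
  5. keep 'i'
  6. keep 'r'
  7. delete 'e'  (+1)
Edit distance = 3
Max length = max(6, 6) = 6
Similarity = 1 - 3/6
= 0.5000


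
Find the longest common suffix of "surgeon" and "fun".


Word 1: "surgeon"
Word 2: "fun"
Comparing from end:
  Pos -1: 'n' == 'n'
  Pos -2: 'o' != 'u' (stop)
LCS = "n" (length 1)


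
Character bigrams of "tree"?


Word: "tree" (length 4)
Number of bigrams = 4 - 2 + 1 = 3
  Position 0: "tr"
  Position 1: "re"
  Position 2: "ee"
Bigrams = "tr", "re", "ee"


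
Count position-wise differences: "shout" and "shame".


Comparing character by character (same length = 5):
  Pos 0: 's' vs 's' =
  Pos 1: 'h' vs 'h' =
  Pos 2: 'o' vs 'a' !=
  Pos 3: 'u' vs 'm' !=
  Pos 4: 't' vs 'e' !=
Hamming distance = 3


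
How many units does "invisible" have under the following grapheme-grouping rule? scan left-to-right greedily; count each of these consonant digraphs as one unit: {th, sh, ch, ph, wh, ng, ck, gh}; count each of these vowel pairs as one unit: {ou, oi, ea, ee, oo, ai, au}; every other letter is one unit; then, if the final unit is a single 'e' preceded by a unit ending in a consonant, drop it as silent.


Word: "invisible" (9 letters)
Left-to-right scan:
  1. 'i' (letter)
  2. 'n' (letter)
  3. 'v' (letter)
  4. 'i' (letter)
  5. 's' (letter)
  6. 'i' (letter)
  7. 'b' (letter)
  8. 'l' (letter)
  9. 'e' (letter)
Units from scan: 9
Final unit is 'e' after a consonant -> drop as silent (-1)
Sound units = 8 units


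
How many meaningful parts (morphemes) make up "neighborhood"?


Word: "neighborhood"
Morphemes: neighbor / -hood
Each morpheme carries meaning
= 2 morphemes


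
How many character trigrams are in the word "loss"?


Word: "loss" (length 4)
Number of 3-grams = length - 3 + 1 = 4 - 3 + 1
= 2


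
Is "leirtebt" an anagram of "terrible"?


Word 1: "terrible" → sorted: beeilrrt
Word 2: "leirtebt" → sorted: beeilrtt
Same letters? beeilrrt != beeilrtt
Anagram = No


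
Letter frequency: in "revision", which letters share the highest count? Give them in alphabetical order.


Word: "revision"
Letter counts:
  'e': 1
  'i': 2
  'n': 1
  'o': 1
  'r': 1
  's': 1
  'v': 1
Maximum count = 2
Most frequent = 'i' (2 times each)


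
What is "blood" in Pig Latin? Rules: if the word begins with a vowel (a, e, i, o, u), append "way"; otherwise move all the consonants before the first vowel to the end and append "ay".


Word: "blood"
Starts with consonant(s) → move to end, add 'ay'
Consonant cluster: "bl"
Pig Latin = "oodblay"


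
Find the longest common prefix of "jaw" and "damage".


Word 1: "jaw"
Word 2: "damage"
Comparing from start:
  Pos 0: 'j' != 'd' (stop)
LCP = "" (length 0)


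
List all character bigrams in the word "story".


Word: "story" (length 5)
Number of bigrams = 5 - 2 + 1 = 4
  Position 0: "st"
  Position 1: "to"
  Position 2: "or"
  Position 3: "ry"
Bigrams = "st", "to", "or", "ry"


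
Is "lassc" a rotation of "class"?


Word: "class", Candidate: "lassc"
Method: check if candidate is substring of word+word
"classclass" contains "lassc"? Yes
Is rotation = Yes


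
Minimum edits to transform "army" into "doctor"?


Word 1: "army" (length 4)
Word 2: "doctor" (length 6)
One optimal edit sequence (insert/delete/substitute each cost 1):
  1. insert 'd'  (+1)
  2. insert 'o'  (+1)
  3. substitute 'a' -> 'c'  (+1)
  4. substitute 'r' -> 't'  (+1)
  5. substitute 'm' -> 'o'  (+1)
  6. substitute 'y' -> 'r'  (+1)
Total edit operations: 6
Edit distance = 6


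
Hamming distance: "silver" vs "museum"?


Comparing character by character (same length = 6):
  Pos 0: 's' vs 'm' !=
  Pos 1: 'i' vs 'u' !=
  Pos 2: 'l' vs 's' !=
  Pos 3: 'v' vs 'e' !=
  Pos 4: 'e' vs 'u' !=
  Pos 5: 'r' vs 'm' !=
Hamming distance = 6


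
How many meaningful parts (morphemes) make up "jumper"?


Word: "jumper"
Morphemes: jump | -er
Each morpheme carries meaning
= 2 morphemes


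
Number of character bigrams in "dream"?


Word: "dream" (length 5)
Number of 2-grams = length - 2 + 1 = 5 - 2 + 1
= 4


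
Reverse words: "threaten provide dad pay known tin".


Original: "threaten provide dad pay known tin"
Words (1..n): threaten | provide | dad | pay | known | tin
Reversed (n..1): tin | known | pay | dad | provide | threaten
Result = "tin known pay dad provide threaten"


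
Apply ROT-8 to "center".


Word: "center"
Shift: 8
Each letter → (letter + shift) mod 26:
  'c' (2) + 8 = 10 → 'k'
  'e' (4) + 8 = 12 → 'm'
  'n' (13) + 8 = 21 → 'v'
  't' (19) + 8 = 1 → 'b'
  'e' (4) + 8 = 12 → 'm'
  'r' (17) + 8 = 25 → 'z'
Result = "kmvbmz"


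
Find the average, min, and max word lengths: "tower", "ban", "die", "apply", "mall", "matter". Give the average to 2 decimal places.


Lengths: "tower"=5, "ban"=3, "die"=3, "apply"=5, "mall"=4, "matter"=6
Sum = 26, Count = 6
Average = 26/6 = 4.33
= avg=4.33, min=3, max=6


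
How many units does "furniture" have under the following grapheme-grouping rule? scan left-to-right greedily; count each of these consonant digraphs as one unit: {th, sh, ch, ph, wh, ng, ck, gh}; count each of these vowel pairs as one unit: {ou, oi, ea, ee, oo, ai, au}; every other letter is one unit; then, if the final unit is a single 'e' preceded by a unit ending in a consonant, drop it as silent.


Word: "furniture" (9 letters)
Left-to-right scan:
  [1] 'f' (letter)
  [2] 'u' (letter)
  [3] 'r' (letter)
  [4] 'n' (letter)
  [5] 'i' (letter)
  [6] 't' (letter)
  [7] 'u' (letter)
  [8] 'r' (letter)
  [9] 'e' (letter)
Units from scan: 9
Final unit is 'e' after a consonant -> drop as silent (-1)
Sound units = 8 units


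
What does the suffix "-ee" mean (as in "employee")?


Suffix: -ee
Example: employee (employ + -ee)
Meaning = one who receives


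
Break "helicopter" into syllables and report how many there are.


Word: "helicopter"
Syllable breakdown: hel | i | cop | ter
Counting: 4 parts
= 4 syllables


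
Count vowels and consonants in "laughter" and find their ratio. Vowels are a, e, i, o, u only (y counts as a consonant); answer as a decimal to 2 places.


Word: "laughter"
Vowels (a,e,i,o,u): 3
Consonants: 5
Ratio = 3/5
= 0.60


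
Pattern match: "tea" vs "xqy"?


Pattern of "tea": [0, 1, 2]
Pattern of "xqy": [0, 1, 2]
Patterns match
Same pattern = Yes


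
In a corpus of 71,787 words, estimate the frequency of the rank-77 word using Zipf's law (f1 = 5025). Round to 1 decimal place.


Zipf's law: f(r) = f(1) / r
f(1) = 5025
f(77) = 5025 / 77
= 65.3 occurrences


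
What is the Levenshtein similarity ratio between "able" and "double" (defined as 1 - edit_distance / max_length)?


Word 1: "able" (length 4)
Word 2: "double" (length 6)
One optimal edit sequence:
  1. insert 'd'  (+1)
  2. insert 'o'  (+1)
  3. substitute 'a' -> 'u'  (+1)
  4. keep 'b'
  5. keep 'l'
  6. keep 'e'
Edit distance = 3
Max length = max(4, 6) = 6
Similarity = 1 - 3/6
= 0.5000


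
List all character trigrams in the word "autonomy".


Word: "autonomy" (length 8)
Number of trigrams = 8 - 3 + 1 = 6
  Position 0: "aut"
  Position 1: "uto"
  Position 2: "ton"
  Position 3: "ono"
  Position 4: "nom"
  Position 5: "omy"
Trigrams = "aut", "uto", "ton", "ono", "nom", "omy"


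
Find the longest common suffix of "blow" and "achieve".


Word 1: "blow"
Word 2: "achieve"
Comparing from end:
  Pos -1: 'w' != 'e' (stop)
LCS = "" (length 0)


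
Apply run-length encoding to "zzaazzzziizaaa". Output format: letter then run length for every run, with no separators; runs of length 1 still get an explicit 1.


String: "zzaazzzziizaaa"
Scanning for consecutive runs:
  'z' x 2
  'a' x 2
  'z' x 4
  'i' x 2
  'z' x 1
  'a' x 3
RLE = "z2a2z4i2z1a3"


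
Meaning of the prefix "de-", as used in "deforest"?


Prefix: de-
Example: deforest = de- + forest
Meaning = remove / reverse


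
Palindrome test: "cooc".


Word: "cooc"
Reversed: "cooc"
Forward == Backward? cooc == cooc
Palindrome = Yes


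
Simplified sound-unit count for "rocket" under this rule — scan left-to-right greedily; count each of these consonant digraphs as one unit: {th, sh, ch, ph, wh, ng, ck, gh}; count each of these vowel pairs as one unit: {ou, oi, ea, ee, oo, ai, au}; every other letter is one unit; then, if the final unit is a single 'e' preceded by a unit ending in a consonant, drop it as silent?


Word: "rocket" (6 letters)
Left-to-right scan:
  [1] 'r' (letter)
  [2] 'o' (letter)
  [3] 'ck' (digraph)
  [4] 'e' (letter)
  [5] 't' (letter)
Units from scan: 5
Sound units = 5 units


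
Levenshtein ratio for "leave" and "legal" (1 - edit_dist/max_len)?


Word 1: "leave" (length 5)
Word 2: "legal" (length 5)
One optimal edit sequence:
  1. keep 'l'
  2. keep 'e'
  3. substitute 'a' -> 'g'  (+1)
  4. substitute 'v' -> 'a'  (+1)
  5. substitute 'e' -> 'l'  (+1)
Edit distance = 3
Max length = max(5, 5) = 5
Similarity = 1 - 3/5
= 0.4000


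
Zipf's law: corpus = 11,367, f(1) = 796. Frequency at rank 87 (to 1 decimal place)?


Zipf's law: f(r) = f(1) / r
f(1) = 796
f(87) = 796 / 87
= 9.1 occurrences


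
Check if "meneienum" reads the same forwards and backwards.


Word: "meneienum"
Reversed: "muneienem"
Forward == Backward? meneienum != muneienem
Palindrome = No


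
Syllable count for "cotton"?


Word: "cotton"
Syllable breakdown: cot | ton
Counting: 2 parts
= 2 syllables


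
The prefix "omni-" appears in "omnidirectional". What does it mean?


Prefix: omni-
Example: omnidirectional = omni- + directional
Meaning = all


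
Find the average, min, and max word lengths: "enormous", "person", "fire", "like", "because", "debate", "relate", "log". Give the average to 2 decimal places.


Lengths: "enormous"=8, "person"=6, "fire"=4, "like"=4, "because"=7, "debate"=6, "relate"=6, "log"=3
Sum = 44, Count = 8
Average = 44/8 = 5.50
= avg=5.50, min=3, max=8


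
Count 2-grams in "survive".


Word: "survive" (length 7)
Number of 2-grams = length - 2 + 1 = 7 - 2 + 1
= 6


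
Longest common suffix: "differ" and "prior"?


Word 1: "differ"
Word 2: "prior"
Comparing from end:
  Pos -1: 'r' == 'r'
  Pos -2: 'e' != 'o' (stop)
LCS = "r" (length 1)


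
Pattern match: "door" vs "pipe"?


Pattern of "door": [0, 1, 1, 2]
Pattern of "pipe": [0, 1, 0, 2]
Patterns do not match
Same pattern = No


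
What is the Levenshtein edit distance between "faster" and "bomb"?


Word 1: "faster" (length 6)
Word 2: "bomb" (length 4)
One optimal edit sequence (insert/delete/substitute each cost 1):
  1. delete 'f'  (+1)
  2. delete 'a'  (+1)
  3. substitute 's' -> 'b'  (+1)
  4. substitute 't' -> 'o'  (+1)
  5. substitute 'e' -> 'm'  (+1)
  6. substitute 'r' -> 'b'  (+1)
Total edit operations: 6
Edit distance = 6


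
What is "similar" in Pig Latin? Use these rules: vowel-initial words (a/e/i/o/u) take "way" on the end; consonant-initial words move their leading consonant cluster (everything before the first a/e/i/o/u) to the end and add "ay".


Word: "similar"
Starts with consonant(s) → move to end, add 'ay'
Consonant cluster: "s"
Pig Latin = "imilarsay"


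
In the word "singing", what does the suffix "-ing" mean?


Suffix: -ing
As in: singing -> sing + -ing
Meaning = present participle


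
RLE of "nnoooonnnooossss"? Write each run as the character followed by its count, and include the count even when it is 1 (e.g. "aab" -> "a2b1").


String: "nnoooonnnooossss"
Scanning for consecutive runs:
  'n' x 2
  'o' x 4
  'n' x 3
  'o' x 3
  's' x 4
RLE = "n2o4n3o3s4"


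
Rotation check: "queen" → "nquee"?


Word: "queen", Candidate: "nquee"
Method: check if candidate is substring of word+word
"queenqueen" contains "nquee"? Yes
Is rotation = Yes


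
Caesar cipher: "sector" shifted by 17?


Word: "sector"
Shift: 17
Each letter → (letter + shift) mod 26:
  's' (18) + 17 = 9 → 'j'
  'e' (4) + 17 = 21 → 'v'
  'c' (2) + 17 = 19 → 't'
  't' (19) + 17 = 10 → 'k'
  'o' (14) + 17 = 5 → 'f'
  'r' (17) + 17 = 8 → 'i'
Result = "jvtkfi"


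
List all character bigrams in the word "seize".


Word: "seize" (length 5)
Number of bigrams = 5 - 2 + 1 = 4
  Position 0: "se"
  Position 1: "ei"
  Position 2: "iz"
  Position 3: "ze"
Bigrams = "se", "ei", "iz", "ze"


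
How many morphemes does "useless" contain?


Word: "useless"
Morphemes: use + -less
Each morpheme carries meaning
= 2 morphemes


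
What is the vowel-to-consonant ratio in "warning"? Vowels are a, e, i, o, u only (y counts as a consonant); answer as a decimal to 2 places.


Word: "warning"
Vowels (a,e,i,o,u): 2
Consonants: 5
Ratio = 2/5
= 0.40


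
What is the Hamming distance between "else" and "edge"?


Comparing character by character (same length = 4):
  Pos 0: 'e' vs 'e' =
  Pos 1: 'l' vs 'd' !=
  Pos 2: 's' vs 'g' !=
  Pos 3: 'e' vs 'e' =
Hamming distance = 2


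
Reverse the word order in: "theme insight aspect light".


Original: "theme insight aspect light"
Words (1..n): theme | insight | aspect | light
Reversed (n..1): light | aspect | insight | theme
Result = "light aspect insight theme"


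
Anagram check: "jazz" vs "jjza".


Word 1: "jazz" → sorted: ajzz
Word 2: "jjza" → sorted: ajjz
Same letters? ajzz != ajjz
Anagram = No


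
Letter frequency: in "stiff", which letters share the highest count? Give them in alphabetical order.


Word: "stiff"
Letter counts:
  'f': 2
  'i': 1
  's': 1
  't': 1
Maximum count = 2
Most frequent = 'f' (2 times each)


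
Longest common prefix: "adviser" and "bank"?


Word 1: "adviser"
Word 2: "bank"
Comparing from start:
  Pos 0: 'a' != 'b' (stop)
LCP = "" (length 0)


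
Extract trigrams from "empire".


Word: "empire" (length 6)
Number of trigrams = 6 - 3 + 1 = 4
  Position 0: "emp"
  Position 1: "mpi"
  Position 2: "pir"
  Position 3: "ire"
Trigrams = "emp", "mpi", "pir", "ire"


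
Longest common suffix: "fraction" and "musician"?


Word 1: "fraction"
Word 2: "musician"
Comparing from end:
  Pos -1: 'n' == 'n'
  Pos -2: 'o' != 'a' (stop)
LCS = "n" (length 1)


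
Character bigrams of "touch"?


Word: "touch" (length 5)
Number of bigrams = 5 - 2 + 1 = 4
  Position 0: "to"
  Position 1: "ou"
  Position 2: "uc"
  Position 3: "ch"
Bigrams = "to", "ou", "uc", "ch"


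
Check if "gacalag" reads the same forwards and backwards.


Word: "gacalag"
Reversed: "galacag"
Forward == Backward? gacalag != galacag
Palindrome = No


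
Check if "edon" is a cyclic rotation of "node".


Word: "node", Candidate: "edon"
Method: check if candidate is substring of word+word
"nodenode" contains "edon"? No
Is rotation = No


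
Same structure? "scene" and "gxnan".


Pattern of "scene": [0, 1, 2, 3, 2]
Pattern of "gxnan": [0, 1, 2, 3, 2]
Patterns match
Same pattern = Yes


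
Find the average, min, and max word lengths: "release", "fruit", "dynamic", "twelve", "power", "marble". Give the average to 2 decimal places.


Lengths: "release"=7, "fruit"=5, "dynamic"=7, "twelve"=6, "power"=5, "marble"=6
Sum = 36, Count = 6
Average = 36/6 = 6.00
= avg=6.00, min=5, max=7


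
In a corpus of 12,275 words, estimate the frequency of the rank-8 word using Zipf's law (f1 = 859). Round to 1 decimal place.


Zipf's law: f(r) = f(1) / r
f(1) = 859
f(8) = 859 / 8
= 107.4 occurrences


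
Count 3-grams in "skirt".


Word: "skirt" (length 5)
Number of 3-grams = length - 3 + 1 = 5 - 3 + 1
= 3


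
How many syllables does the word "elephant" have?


Word: "elephant"
Syllable breakdown: el-e-phant
Counting: 3 parts
= 3 syllables


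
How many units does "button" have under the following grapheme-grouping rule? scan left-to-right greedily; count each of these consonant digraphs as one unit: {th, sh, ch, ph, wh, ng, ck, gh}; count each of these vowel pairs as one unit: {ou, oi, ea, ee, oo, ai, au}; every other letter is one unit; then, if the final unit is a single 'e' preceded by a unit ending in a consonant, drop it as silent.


Word: "button" (6 letters)
Left-to-right scan:
  1. 'b' (letter)
  2. 'u' (letter)
  3. 't' (letter)
  4. 't' (letter)
  5. 'o' (letter)
  6. 'n' (letter)
Units from scan: 6
Sound units = 6 units


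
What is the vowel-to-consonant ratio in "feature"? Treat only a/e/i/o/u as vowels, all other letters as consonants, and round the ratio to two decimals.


Word: "feature"
Vowels (a,e,i,o,u): 4
Consonants: 3
Ratio = 4/3
= 1.33


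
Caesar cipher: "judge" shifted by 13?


Word: "judge"
Shift: 13
Each letter → (letter + shift) mod 26:
  'j' (9) + 13 = 22 → 'w'
  'u' (20) + 13 = 7 → 'h'
  'd' (3) + 13 = 16 → 'q'
  'g' (6) + 13 = 19 → 't'
  'e' (4) + 13 = 17 → 'r'
Result = "whqtr"


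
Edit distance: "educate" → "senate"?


Word 1: "educate" (length 7)
Word 2: "senate" (length 6)
One optimal edit sequence (insert/delete/substitute each cost 1):
  1. delete 'e'  (+1)
  2. substitute 'd' -> 's'  (+1)
  3. substitute 'u' -> 'e'  (+1)
  4. substitute 'c' -> 'n'  (+1)
  5. keep 'a'
  6. keep 't'
  7. keep 'e'
Total edit operations: 4
Edit distance = 4


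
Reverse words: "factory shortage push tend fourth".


Original: "factory shortage push tend fourth"
Words (1..n): factory | shortage | push | tend | fourth
Reversed (n..1): fourth | tend | push | shortage | factory
Result = "fourth tend push shortage factory"


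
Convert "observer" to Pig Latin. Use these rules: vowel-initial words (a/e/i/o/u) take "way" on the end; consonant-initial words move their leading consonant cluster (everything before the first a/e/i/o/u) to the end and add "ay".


Word: "observer"
Starts with vowel → add 'way'
Pig Latin = "observerway"


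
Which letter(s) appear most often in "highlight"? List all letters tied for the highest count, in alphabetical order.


Word: "highlight"
Letter counts:
  'g': 2
  'h': 3
  'i': 2
  'l': 1
  't': 1
Maximum count = 3
Most frequent = 'h' (3 times each)


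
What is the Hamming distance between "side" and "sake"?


Comparing character by character (same length = 4):
  Pos 0: 's' vs 's' =
  Pos 1: 'i' vs 'a' !=
  Pos 2: 'd' vs 'k' !=
  Pos 3: 'e' vs 'e' =
Hamming distance = 2


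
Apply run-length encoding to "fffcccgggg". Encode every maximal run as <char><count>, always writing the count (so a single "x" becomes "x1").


String: "fffcccgggg"
Scanning for consecutive runs:
  'f' x 3
  'c' x 3
  'g' x 4
RLE = "f3c3g4"


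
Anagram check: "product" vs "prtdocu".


Word 1: "product" → sorted: cdoprtu
Word 2: "prtdocu" → sorted: cdoprtu
Same letters? cdoprtu == cdoprtu
Anagram = Yes


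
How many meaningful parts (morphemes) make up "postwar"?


Word: "postwar"
Morphemes: post- / war
Each morpheme carries meaning
= 2 morphemes


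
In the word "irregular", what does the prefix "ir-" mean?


Prefix: ir-
Example: irregular = ir- + regular
Meaning = not


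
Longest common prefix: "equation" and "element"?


Word 1: "equation"
Word 2: "element"
Comparing from start:
  Pos 0: 'e' == 'e'
  Pos 1: 'q' != 'l' (stop)
LCP = "e" (length 1)


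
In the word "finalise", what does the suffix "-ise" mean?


Suffix: -ise
As in: finalise -> final + -ise
Meaning = to make


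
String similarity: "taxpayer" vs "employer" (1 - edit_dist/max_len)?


Word 1: "taxpayer" (length 8)
Word 2: "employer" (length 8)
One optimal edit sequence:
  1. substitute 't' -> 'e'  (+1)
  2. substitute 'a' -> 'm'  (+1)
  3. substitute 'x' -> 'p'  (+1)
  4. substitute 'p' -> 'l'  (+1)
  5. substitute 'a' -> 'o'  (+1)
  6. keep 'y'
  7. keep 'e'
  8. keep 'r'
Edit distance = 5
Max length = max(8, 8) = 8
Similarity = 1 - 5/8
= 0.3750
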